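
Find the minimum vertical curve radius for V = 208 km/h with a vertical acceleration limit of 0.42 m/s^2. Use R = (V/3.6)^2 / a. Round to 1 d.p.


Convert speed: V = 208 / 3.6 = 57.7778 m/s
V^2 = 3338.2716 m^2/s^2
R_v = 3338.2716 / 0.42
R_v = 7948.3 m

7948.3


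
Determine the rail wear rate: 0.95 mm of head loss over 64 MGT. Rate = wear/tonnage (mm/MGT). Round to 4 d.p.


Wear rate = total wear / cumulative tonnage
Rate = 0.95 / 64
Rate = 0.0148 mm/MGT

0.0148


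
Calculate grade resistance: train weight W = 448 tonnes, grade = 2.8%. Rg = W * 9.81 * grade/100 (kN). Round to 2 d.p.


Rg = W * 9.81 * grade / 100
Rg = 448 * 9.81 * 2.8 / 100
Rg = 4394.88 * 0.028
Rg = 123.06 kN

123.06


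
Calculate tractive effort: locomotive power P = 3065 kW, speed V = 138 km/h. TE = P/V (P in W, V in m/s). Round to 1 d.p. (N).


Convert: P = 3065 kW = 3065000 W
V = 138 / 3.6 = 38.3333 m/s
TE = 3065000 / 38.3333
TE = 79956.5 N

79956.5


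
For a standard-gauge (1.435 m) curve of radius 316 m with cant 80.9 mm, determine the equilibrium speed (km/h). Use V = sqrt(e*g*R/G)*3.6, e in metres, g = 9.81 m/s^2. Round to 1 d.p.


Convert cant: e = 80.9 mm = 0.0809 m
V_ms = sqrt(0.0809 * 9.81 * 316 / 1.435)
V_ms = sqrt(174.764295) = 13.2198 m/s
V = 13.2198 * 3.6 = 47.6 km/h

47.6


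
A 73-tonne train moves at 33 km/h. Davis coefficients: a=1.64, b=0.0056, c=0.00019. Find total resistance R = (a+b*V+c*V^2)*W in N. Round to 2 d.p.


b*V = 0.0056 * 33 = 0.1848
c*V^2 = 0.00019 * 1089 = 0.20691
R_per_t = 1.64 + 0.1848 + 0.20691 = 2.03171 N/t
R_total = 2.03171 * 73 = 148.31 N

148.31


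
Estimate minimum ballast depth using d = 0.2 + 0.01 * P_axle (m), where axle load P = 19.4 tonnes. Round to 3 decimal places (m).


d = 0.2 + 0.01 * 19.4
d = 0.2 + 0.194
d = 0.394 m

0.394


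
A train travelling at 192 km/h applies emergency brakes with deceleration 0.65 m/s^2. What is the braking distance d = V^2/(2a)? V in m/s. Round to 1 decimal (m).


Convert speed: V = 192 / 3.6 = 53.3333 m/s
V^2 = 2844.4444
d = 2844.4444 / (2 * 0.65)
d = 2844.4444 / 1.3
d = 2188.0 m

2188.0


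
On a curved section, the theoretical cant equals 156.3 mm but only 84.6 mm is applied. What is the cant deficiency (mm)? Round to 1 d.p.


Cant deficiency = equilibrium cant - actual cant
CD = 156.3 - 84.6
CD = 71.7 mm

71.7


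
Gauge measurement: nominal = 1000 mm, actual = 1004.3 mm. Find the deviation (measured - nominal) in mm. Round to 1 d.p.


Deviation = measured - nominal
Deviation = 1004.3 - 1000
Deviation = 4.3 mm

4.3


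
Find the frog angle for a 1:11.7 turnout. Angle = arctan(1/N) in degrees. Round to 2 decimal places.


1/N = 1/11.7 = 0.08547
angle = arctan(0.08547) = 0.085263 rad
angle = 0.085263 * 180/pi = 4.89 degrees

4.89


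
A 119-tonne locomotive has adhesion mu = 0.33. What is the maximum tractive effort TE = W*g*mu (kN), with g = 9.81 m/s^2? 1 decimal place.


TE_max = W * g * mu
TE_max = 119 * 9.81 * 0.33
TE_max = 1167.39 * 0.33
TE_max = 385.2 kN

385.2


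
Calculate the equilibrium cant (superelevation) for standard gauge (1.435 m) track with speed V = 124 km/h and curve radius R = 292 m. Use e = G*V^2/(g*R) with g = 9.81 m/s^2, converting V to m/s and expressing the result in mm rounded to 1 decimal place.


Convert speed: V = 124 / 3.6 = 34.4444 m/s
Apply formula: e = 1.435 * 34.4444^2 / (9.81 * 292)
e = 1.435 * 1186.4198 / 2864.52
e = 0.594345 m = 594.3 mm

594.3


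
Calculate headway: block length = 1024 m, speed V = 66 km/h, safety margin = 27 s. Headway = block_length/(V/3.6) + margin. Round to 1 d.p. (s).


V = 66 / 3.6 = 18.3333 m/s
Block traversal time = 1024 / 18.3333 = 55.8545 s
Headway = 55.8545 + 27
Headway = 82.9 s

82.9


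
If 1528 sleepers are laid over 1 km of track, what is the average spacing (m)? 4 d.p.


Spacing = 1000 m / number of sleepers
Spacing = 1000 / 1528
Spacing = 0.6545 m

0.6545


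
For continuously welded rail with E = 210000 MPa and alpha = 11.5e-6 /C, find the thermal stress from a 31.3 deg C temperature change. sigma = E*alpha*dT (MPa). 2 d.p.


sigma = E * alpha * dT
sigma = 210000 * 11.5e-6 * 31.3
sigma = 2.415 * 31.3
sigma = 75.59 MPa

75.59


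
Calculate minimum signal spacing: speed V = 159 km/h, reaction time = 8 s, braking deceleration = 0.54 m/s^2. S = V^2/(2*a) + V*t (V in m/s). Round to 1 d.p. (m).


V = 159 / 3.6 = 44.1667 m/s
Braking distance = 44.1667^2 / (2*0.54) = 1806.1986 m
Sighting distance = 44.1667 * 8 = 353.3333 m
S = 1806.1986 + 353.3333 = 2159.5 m

2159.5


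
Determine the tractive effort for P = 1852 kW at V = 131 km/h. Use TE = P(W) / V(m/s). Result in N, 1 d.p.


Convert: P = 1852 kW = 1852000 W
V = 131 / 3.6 = 36.3889 m/s
TE = 1852000 / 36.3889
TE = 50894.7 N

50894.7


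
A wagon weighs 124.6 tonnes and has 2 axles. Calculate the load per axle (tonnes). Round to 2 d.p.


Load per axle = total weight / number of axles
Load = 124.6 / 2
Load = 62.30 tonnes

62.30


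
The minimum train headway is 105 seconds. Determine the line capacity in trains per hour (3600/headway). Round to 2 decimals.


Capacity = 3600 / headway
Capacity = 3600 / 105
Capacity = 34.29 trains/hour

34.29


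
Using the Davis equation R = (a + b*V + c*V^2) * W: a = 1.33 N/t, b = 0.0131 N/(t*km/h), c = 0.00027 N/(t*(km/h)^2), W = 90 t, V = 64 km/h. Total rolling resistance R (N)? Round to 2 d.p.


b*V = 0.0131 * 64 = 0.8384
c*V^2 = 0.00027 * 4096 = 1.10592
R_per_t = 1.33 + 0.8384 + 1.10592 = 3.27432 N/t
R_total = 3.27432 * 90 = 294.69 N

294.69


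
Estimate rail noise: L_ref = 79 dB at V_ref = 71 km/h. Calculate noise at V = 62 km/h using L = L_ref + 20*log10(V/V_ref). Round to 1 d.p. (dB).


V/V_ref = 62 / 71 = 0.873239
log10(0.873239) = -0.058867
20 * -0.058867 = -1.1773
L = 79 + -1.1773 = 77.8 dB

77.8


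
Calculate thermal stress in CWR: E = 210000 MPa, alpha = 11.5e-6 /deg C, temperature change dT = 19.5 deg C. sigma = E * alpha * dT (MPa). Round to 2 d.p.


sigma = E * alpha * dT
sigma = 210000 * 11.5e-6 * 19.5
sigma = 2.415 * 19.5
sigma = 47.09 MPa

47.09


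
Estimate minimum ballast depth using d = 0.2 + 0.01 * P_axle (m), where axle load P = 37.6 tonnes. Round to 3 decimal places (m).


d = 0.2 + 0.01 * 37.6
d = 0.2 + 0.376
d = 0.576 m

0.576


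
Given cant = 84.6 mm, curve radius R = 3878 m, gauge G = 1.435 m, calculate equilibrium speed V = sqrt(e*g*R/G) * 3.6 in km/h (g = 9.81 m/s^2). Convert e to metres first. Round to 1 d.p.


Convert cant: e = 84.6 mm = 0.0846 m
V_ms = sqrt(0.0846 * 9.81 * 3878 / 1.435)
V_ms = sqrt(2242.82441) = 47.3585 m/s
V = 47.3585 * 3.6 = 170.5 km/h

170.5


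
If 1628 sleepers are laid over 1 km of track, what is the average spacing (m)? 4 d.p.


Spacing = 1000 m / number of sleepers
Spacing = 1000 / 1628
Spacing = 0.6143 m

0.6143


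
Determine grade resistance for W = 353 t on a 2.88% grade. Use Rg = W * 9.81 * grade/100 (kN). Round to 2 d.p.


Rg = W * 9.81 * grade / 100
Rg = 353 * 9.81 * 2.88 / 100
Rg = 3462.93 * 0.0288
Rg = 99.73 kN

99.73


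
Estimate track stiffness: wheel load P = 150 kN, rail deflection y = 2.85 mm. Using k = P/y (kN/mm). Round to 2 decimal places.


Track stiffness k = P / y
k = 150 / 2.85
k = 52.63 kN/mm

52.63


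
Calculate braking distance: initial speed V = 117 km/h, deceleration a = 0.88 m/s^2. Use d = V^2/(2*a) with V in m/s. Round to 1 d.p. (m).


Convert speed: V = 117 / 3.6 = 32.5 m/s
V^2 = 1056.25
d = 1056.25 / (2 * 0.88)
d = 1056.25 / 1.76
d = 600.1 m

600.1


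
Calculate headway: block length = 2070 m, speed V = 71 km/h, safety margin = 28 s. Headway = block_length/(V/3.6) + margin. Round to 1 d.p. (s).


V = 71 / 3.6 = 19.7222 m/s
Block traversal time = 2070 / 19.7222 = 104.9577 s
Headway = 104.9577 + 28
Headway = 133.0 s

133.0


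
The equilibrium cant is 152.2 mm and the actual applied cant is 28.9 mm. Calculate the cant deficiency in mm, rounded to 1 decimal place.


Cant deficiency = equilibrium cant - actual cant
CD = 152.2 - 28.9
CD = 123.3 mm

123.3


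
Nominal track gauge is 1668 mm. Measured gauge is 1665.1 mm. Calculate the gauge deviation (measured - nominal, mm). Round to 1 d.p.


Deviation = measured - nominal
Deviation = 1665.1 - 1668
Deviation = -2.9 mm

-2.9


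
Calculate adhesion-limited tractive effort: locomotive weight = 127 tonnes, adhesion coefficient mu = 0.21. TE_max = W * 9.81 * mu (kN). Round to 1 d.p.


TE_max = W * g * mu
TE_max = 127 * 9.81 * 0.21
TE_max = 1245.87 * 0.21
TE_max = 261.6 kN

261.6


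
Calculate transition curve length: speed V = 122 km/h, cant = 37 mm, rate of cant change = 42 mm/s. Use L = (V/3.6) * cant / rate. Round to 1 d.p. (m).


Convert speed: V = 122 / 3.6 = 33.8889 m/s
L = 33.8889 * 37 / 42
L = 1253.8889 / 42
L = 29.9 m

29.9


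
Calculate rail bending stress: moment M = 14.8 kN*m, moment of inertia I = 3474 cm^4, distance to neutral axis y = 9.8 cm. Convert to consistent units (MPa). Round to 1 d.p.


Convert units:
M = 14.8 kN*m = 14800000 N*mm
y = 9.8 cm = 98 mm
I = 3474 cm^4 = 34740000 mm^4
sigma = 14800000 * 98 / 34740000
sigma = 41.8 MPa

41.8


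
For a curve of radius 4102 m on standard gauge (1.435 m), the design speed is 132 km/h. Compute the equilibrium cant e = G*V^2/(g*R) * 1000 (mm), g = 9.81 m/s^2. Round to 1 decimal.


Convert speed: V = 132 / 3.6 = 36.6667 m/s
Apply formula: e = 1.435 * 36.6667^2 / (9.81 * 4102)
e = 1.435 * 1344.4444 / 40240.62
e = 0.047944 m = 47.9 mm

47.9


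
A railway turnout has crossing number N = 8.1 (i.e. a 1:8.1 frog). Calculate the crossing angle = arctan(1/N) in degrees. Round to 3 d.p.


1/N = 1/8.1 = 0.123457
angle = arctan(0.123457) = 0.122835 rad
angle = 0.122835 * 180/pi = 7.038 degrees

7.038


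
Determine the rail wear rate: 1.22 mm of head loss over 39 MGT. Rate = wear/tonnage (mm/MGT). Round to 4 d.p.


Wear rate = total wear / cumulative tonnage
Rate = 1.22 / 39
Rate = 0.0313 mm/MGT

0.0313


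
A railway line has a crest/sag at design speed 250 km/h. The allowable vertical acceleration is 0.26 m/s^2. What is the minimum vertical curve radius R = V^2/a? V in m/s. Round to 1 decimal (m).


Convert speed: V = 250 / 3.6 = 69.4444 m/s
V^2 = 4822.5309 m^2/s^2
R_v = 4822.5309 / 0.26
R_v = 18548.2 m

18548.2


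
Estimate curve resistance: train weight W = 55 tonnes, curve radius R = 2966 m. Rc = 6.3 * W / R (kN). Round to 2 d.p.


Rc = 6.3 * W / R
Rc = 6.3 * 55 / 2966
Rc = 346.5 / 2966
Rc = 0.12 kN

0.12


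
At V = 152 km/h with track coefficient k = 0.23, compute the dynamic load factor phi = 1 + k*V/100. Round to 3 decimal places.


phi = 1 + k * V / 100
phi = 1 + 0.23 * 152 / 100
phi = 1 + 0.3496
phi = 1.350

1.350


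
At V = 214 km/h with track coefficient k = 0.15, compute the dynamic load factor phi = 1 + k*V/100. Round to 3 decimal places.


phi = 1 + k * V / 100
phi = 1 + 0.15 * 214 / 100
phi = 1 + 0.321
phi = 1.321

1.321


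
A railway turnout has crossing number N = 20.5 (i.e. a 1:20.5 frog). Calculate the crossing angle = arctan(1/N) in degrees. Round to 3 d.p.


1/N = 1/20.5 = 0.04878
angle = arctan(0.04878) = 0.048742 rad
angle = 0.048742 * 180/pi = 2.793 degrees

2.793


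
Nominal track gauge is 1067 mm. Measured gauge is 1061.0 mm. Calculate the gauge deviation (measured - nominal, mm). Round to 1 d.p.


Deviation = measured - nominal
Deviation = 1061.0 - 1067
Deviation = -6.0 mm

-6.0


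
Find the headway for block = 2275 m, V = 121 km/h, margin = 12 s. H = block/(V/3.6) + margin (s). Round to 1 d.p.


V = 121 / 3.6 = 33.6111 m/s
Block traversal time = 2275 / 33.6111 = 67.686 s
Headway = 67.686 + 12
Headway = 79.7 s

79.7


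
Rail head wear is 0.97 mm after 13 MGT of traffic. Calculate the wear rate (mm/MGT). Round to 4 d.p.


Wear rate = total wear / cumulative tonnage
Rate = 0.97 / 13
Rate = 0.0746 mm/MGT

0.0746


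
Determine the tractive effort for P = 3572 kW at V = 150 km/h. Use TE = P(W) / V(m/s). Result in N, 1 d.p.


Convert: P = 3572 kW = 3572000 W
V = 150 / 3.6 = 41.6667 m/s
TE = 3572000 / 41.6667
TE = 85728.0 N

85728.0


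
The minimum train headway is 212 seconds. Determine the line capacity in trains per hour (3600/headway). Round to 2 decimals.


Capacity = 3600 / headway
Capacity = 3600 / 212
Capacity = 16.98 trains/hour

16.98


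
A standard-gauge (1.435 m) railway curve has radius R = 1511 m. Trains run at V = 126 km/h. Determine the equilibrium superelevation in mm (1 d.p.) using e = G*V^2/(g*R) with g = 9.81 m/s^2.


Convert speed: V = 126 / 3.6 = 35.0 m/s
Apply formula: e = 1.435 * 35.0^2 / (9.81 * 1511)
e = 1.435 * 1225.0 / 14822.91
e = 0.118592 m = 118.6 mm

118.6


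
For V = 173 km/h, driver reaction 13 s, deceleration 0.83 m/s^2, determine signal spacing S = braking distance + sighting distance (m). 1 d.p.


V = 173 / 3.6 = 48.0556 m/s
Braking distance = 48.0556^2 / (2*0.83) = 1391.1665 m
Sighting distance = 48.0556 * 13 = 624.7222 m
S = 1391.1665 + 624.7222 = 2015.9 m

2015.9


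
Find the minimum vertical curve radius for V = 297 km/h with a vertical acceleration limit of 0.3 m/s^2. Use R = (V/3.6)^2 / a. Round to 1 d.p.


Convert speed: V = 297 / 3.6 = 82.5 m/s
V^2 = 6806.25 m^2/s^2
R_v = 6806.25 / 0.3
R_v = 22687.5 m

22687.5


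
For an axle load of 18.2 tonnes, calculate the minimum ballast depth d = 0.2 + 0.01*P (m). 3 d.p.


d = 0.2 + 0.01 * 18.2
d = 0.2 + 0.182
d = 0.382 m

0.382


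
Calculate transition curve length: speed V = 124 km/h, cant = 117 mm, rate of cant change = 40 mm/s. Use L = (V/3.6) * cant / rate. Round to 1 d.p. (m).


Convert speed: V = 124 / 3.6 = 34.4444 m/s
L = 34.4444 * 117 / 40
L = 4030.0 / 40
L = 100.8 m

100.8


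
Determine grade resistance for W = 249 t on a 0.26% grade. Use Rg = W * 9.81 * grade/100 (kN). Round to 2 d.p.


Rg = W * 9.81 * grade / 100
Rg = 249 * 9.81 * 0.26 / 100
Rg = 2442.69 * 0.0026
Rg = 6.35 kN

6.35


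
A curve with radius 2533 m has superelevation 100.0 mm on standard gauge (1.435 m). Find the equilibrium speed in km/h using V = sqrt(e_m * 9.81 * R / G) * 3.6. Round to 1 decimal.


Convert cant: e = 100.0 mm = 0.1000 m
V_ms = sqrt(0.1000 * 9.81 * 2533 / 1.435)
V_ms = sqrt(1731.618815) = 41.6127 m/s
V = 41.6127 * 3.6 = 149.8 km/h

149.8


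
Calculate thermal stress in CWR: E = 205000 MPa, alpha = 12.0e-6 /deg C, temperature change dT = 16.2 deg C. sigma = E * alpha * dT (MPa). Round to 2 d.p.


sigma = E * alpha * dT
sigma = 205000 * 12.0e-6 * 16.2
sigma = 2.46 * 16.2
sigma = 39.85 MPa

39.85


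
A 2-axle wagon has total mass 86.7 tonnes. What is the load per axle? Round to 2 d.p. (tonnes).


Load per axle = total weight / number of axles
Load = 86.7 / 2
Load = 43.35 tonnes

43.35


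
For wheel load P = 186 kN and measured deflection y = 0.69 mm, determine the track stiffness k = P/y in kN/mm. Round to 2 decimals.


Track stiffness k = P / y
k = 186 / 0.69
k = 269.57 kN/mm

269.57


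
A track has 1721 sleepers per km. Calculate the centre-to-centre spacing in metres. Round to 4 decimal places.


Spacing = 1000 m / number of sleepers
Spacing = 1000 / 1721
Spacing = 0.5811 m

0.5811


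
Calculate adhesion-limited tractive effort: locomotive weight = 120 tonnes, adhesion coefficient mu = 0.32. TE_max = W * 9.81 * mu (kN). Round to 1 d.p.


TE_max = W * g * mu
TE_max = 120 * 9.81 * 0.32
TE_max = 1177.2 * 0.32
TE_max = 376.7 kN

376.7


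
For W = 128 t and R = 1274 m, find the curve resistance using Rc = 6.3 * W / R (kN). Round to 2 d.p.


Rc = 6.3 * W / R
Rc = 6.3 * 128 / 1274
Rc = 806.4 / 1274
Rc = 0.63 kN

0.63


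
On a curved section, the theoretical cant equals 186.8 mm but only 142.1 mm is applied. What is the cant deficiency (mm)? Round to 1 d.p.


Cant deficiency = equilibrium cant - actual cant
CD = 186.8 - 142.1
CD = 44.7 mm

44.7


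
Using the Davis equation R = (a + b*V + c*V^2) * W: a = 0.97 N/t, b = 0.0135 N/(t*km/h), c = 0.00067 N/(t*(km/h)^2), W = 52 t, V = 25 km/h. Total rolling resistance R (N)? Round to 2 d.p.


b*V = 0.0135 * 25 = 0.3375
c*V^2 = 0.00067 * 625 = 0.41875
R_per_t = 0.97 + 0.3375 + 0.41875 = 1.72625 N/t
R_total = 1.72625 * 52 = 89.77 N

89.77


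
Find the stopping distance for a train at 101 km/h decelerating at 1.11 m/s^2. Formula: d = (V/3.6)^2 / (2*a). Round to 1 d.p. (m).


Convert speed: V = 101 / 3.6 = 28.0556 m/s
V^2 = 787.1142
d = 787.1142 / (2 * 1.11)
d = 787.1142 / 2.22
d = 354.6 m

354.6


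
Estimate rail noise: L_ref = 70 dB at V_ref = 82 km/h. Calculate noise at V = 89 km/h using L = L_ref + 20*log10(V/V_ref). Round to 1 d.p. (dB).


V/V_ref = 89 / 82 = 1.085366
log10(1.085366) = 0.035576
20 * 0.035576 = 0.7115
L = 70 + 0.7115 = 70.7 dB

70.7


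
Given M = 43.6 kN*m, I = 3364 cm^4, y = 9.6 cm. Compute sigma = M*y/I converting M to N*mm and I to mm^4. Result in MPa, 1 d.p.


Convert units:
M = 43.6 kN*m = 43600000 N*mm
y = 9.6 cm = 96 mm
I = 3364 cm^4 = 33640000 mm^4
sigma = 43600000 * 96 / 33640000
sigma = 124.4 MPa

124.4


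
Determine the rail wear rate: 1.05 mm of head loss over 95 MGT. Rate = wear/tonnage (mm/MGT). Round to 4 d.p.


Wear rate = total wear / cumulative tonnage
Rate = 1.05 / 95
Rate = 0.0111 mm/MGT

0.0111


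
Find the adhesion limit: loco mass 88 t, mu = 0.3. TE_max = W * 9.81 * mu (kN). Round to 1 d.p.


TE_max = W * g * mu
TE_max = 88 * 9.81 * 0.3
TE_max = 863.28 * 0.3
TE_max = 259.0 kN

259.0


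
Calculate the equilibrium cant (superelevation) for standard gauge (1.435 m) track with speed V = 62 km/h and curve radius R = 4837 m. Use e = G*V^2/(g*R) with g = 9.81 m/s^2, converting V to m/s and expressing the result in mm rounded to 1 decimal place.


Convert speed: V = 62 / 3.6 = 17.2222 m/s
Apply formula: e = 1.435 * 17.2222^2 / (9.81 * 4837)
e = 1.435 * 296.6049 / 47450.97
e = 0.00897 m = 9.0 mm

9.0


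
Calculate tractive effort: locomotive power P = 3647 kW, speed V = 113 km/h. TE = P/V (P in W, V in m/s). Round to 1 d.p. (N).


Convert: P = 3647 kW = 3647000 W
V = 113 / 3.6 = 31.3889 m/s
TE = 3647000 / 31.3889
TE = 116187.6 N

116187.6


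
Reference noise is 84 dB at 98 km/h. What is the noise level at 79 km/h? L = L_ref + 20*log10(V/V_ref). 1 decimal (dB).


V/V_ref = 79 / 98 = 0.806122
log10(0.806122) = -0.093599
20 * -0.093599 = -1.872
L = 84 + -1.872 = 82.1 dB

82.1


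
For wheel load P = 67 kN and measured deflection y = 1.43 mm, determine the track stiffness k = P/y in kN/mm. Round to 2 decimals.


Track stiffness k = P / y
k = 67 / 1.43
k = 46.85 kN/mm

46.85


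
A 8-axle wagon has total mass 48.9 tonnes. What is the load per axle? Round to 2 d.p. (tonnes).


Load per axle = total weight / number of axles
Load = 48.9 / 8
Load = 6.11 tonnes

6.11


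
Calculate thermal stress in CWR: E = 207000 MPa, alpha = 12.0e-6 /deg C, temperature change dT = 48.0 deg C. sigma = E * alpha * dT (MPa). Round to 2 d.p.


sigma = E * alpha * dT
sigma = 207000 * 12.0e-6 * 48.0
sigma = 2.484 * 48.0
sigma = 119.23 MPa

119.23


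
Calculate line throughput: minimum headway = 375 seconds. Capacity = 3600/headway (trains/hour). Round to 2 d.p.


Capacity = 3600 / headway
Capacity = 3600 / 375
Capacity = 9.60 trains/hour

9.60


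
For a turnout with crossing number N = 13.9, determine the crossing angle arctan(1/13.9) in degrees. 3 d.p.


1/N = 1/13.9 = 0.071942
angle = arctan(0.071942) = 0.071819 rad
angle = 0.071819 * 180/pi = 4.115 degrees

4.115


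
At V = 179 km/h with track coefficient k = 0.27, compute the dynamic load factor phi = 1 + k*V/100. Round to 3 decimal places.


phi = 1 + k * V / 100
phi = 1 + 0.27 * 179 / 100
phi = 1 + 0.4833
phi = 1.483

1.483


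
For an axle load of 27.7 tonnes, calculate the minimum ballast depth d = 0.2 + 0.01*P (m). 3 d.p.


d = 0.2 + 0.01 * 27.7
d = 0.2 + 0.277
d = 0.477 m

0.477


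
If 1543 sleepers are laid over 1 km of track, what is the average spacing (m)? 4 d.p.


Spacing = 1000 m / number of sleepers
Spacing = 1000 / 1543
Spacing = 0.6481 m

0.6481


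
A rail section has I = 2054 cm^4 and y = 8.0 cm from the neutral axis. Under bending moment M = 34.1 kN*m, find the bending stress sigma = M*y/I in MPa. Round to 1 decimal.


Convert units:
M = 34.1 kN*m = 34100000 N*mm
y = 8.0 cm = 80 mm
I = 2054 cm^4 = 20540000 mm^4
sigma = 34100000 * 80 / 20540000
sigma = 132.8 MPa

132.8


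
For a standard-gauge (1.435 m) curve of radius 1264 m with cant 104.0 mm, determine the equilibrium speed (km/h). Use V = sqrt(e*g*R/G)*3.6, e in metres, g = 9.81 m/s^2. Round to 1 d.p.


Convert cant: e = 104.0 mm = 0.1040 m
V_ms = sqrt(0.1040 * 9.81 * 1264 / 1.435)
V_ms = sqrt(898.664362) = 29.9777 m/s
V = 29.9777 * 3.6 = 107.9 km/h

107.9


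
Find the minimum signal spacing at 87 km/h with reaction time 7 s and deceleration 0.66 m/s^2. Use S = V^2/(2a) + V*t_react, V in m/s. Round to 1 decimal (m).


V = 87 / 3.6 = 24.1667 m/s
Braking distance = 24.1667^2 / (2*0.66) = 442.4453 m
Sighting distance = 24.1667 * 7 = 169.1667 m
S = 442.4453 + 169.1667 = 611.6 m

611.6


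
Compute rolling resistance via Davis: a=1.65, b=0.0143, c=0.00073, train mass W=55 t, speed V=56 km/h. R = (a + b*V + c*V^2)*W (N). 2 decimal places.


b*V = 0.0143 * 56 = 0.8008
c*V^2 = 0.00073 * 3136 = 2.28928
R_per_t = 1.65 + 0.8008 + 2.28928 = 4.74008 N/t
R_total = 4.74008 * 55 = 260.70 N

260.70


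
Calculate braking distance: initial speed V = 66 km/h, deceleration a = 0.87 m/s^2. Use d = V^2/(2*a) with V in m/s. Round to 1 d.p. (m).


Convert speed: V = 66 / 3.6 = 18.3333 m/s
V^2 = 336.1111
d = 336.1111 / (2 * 0.87)
d = 336.1111 / 1.74
d = 193.2 m

193.2


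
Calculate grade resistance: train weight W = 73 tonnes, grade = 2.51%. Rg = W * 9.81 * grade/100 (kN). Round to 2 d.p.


Rg = W * 9.81 * grade / 100
Rg = 73 * 9.81 * 2.51 / 100
Rg = 716.13 * 0.0251
Rg = 17.97 kN

17.97


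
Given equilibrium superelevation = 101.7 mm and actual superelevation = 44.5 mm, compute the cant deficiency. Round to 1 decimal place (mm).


Cant deficiency = equilibrium cant - actual cant
CD = 101.7 - 44.5
CD = 57.2 mm

57.2


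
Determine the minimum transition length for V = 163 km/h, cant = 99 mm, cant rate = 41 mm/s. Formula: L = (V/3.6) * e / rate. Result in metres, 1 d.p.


Convert speed: V = 163 / 3.6 = 45.2778 m/s
L = 45.2778 * 99 / 41
L = 4482.5 / 41
L = 109.3 m

109.3


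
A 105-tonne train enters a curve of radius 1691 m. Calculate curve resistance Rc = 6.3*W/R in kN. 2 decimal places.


Rc = 6.3 * W / R
Rc = 6.3 * 105 / 1691
Rc = 661.5 / 1691
Rc = 0.39 kN

0.39


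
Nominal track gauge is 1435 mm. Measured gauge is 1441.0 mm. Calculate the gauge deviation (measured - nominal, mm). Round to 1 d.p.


Deviation = measured - nominal
Deviation = 1441.0 - 1435
Deviation = 6.0 mm

6.0


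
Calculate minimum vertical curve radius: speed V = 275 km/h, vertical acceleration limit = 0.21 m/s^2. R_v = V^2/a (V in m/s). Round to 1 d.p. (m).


Convert speed: V = 275 / 3.6 = 76.3889 m/s
V^2 = 5835.2623 m^2/s^2
R_v = 5835.2623 / 0.21
R_v = 27787.0 m

27787.0


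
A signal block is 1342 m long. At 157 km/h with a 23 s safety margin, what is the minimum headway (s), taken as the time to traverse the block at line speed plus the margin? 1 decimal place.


V = 157 / 3.6 = 43.6111 m/s
Block traversal time = 1342 / 43.6111 = 30.772 s
Headway = 30.772 + 23
Headway = 53.8 s

53.8


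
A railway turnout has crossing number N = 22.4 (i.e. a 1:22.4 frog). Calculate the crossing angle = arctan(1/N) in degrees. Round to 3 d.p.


1/N = 1/22.4 = 0.044643
angle = arctan(0.044643) = 0.044613 rad
angle = 0.044613 * 180/pi = 2.556 degrees

2.556


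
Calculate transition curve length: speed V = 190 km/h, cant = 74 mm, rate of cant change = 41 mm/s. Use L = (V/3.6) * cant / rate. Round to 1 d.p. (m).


Convert speed: V = 190 / 3.6 = 52.7778 m/s
L = 52.7778 * 74 / 41
L = 3905.5556 / 41
L = 95.3 m

95.3


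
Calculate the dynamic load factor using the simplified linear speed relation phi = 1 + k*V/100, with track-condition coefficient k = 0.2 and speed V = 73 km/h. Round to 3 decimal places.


phi = 1 + k * V / 100
phi = 1 + 0.2 * 73 / 100
phi = 1 + 0.146
phi = 1.146

1.146


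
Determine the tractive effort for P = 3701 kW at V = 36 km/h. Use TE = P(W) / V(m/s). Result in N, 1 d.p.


Convert: P = 3701 kW = 3701000 W
V = 36 / 3.6 = 10.0 m/s
TE = 3701000 / 10.0
TE = 370100.0 N

370100.0


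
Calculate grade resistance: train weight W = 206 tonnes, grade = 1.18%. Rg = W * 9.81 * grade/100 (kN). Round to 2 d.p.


Rg = W * 9.81 * grade / 100
Rg = 206 * 9.81 * 1.18 / 100
Rg = 2020.86 * 0.0118
Rg = 23.85 kN

23.85


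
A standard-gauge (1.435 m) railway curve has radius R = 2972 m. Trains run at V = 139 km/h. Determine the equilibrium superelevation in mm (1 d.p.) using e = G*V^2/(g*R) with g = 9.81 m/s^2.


Convert speed: V = 139 / 3.6 = 38.6111 m/s
Apply formula: e = 1.435 * 38.6111^2 / (9.81 * 2972)
e = 1.435 * 1490.8179 / 29155.32
e = 0.073377 m = 73.4 mm

73.4


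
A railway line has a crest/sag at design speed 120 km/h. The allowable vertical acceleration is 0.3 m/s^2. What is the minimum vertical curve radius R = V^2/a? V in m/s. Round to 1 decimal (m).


Convert speed: V = 120 / 3.6 = 33.3333 m/s
V^2 = 1111.1111 m^2/s^2
R_v = 1111.1111 / 0.3
R_v = 3703.7 m

3703.7


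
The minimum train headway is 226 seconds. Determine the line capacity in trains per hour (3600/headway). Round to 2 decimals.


Capacity = 3600 / headway
Capacity = 3600 / 226
Capacity = 15.93 trains/hour

15.93


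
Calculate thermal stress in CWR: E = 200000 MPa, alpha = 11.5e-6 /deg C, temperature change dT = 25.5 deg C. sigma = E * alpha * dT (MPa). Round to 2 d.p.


sigma = E * alpha * dT
sigma = 200000 * 11.5e-6 * 25.5
sigma = 2.3 * 25.5
sigma = 58.65 MPa

58.65


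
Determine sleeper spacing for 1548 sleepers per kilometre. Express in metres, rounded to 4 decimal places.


Spacing = 1000 m / number of sleepers
Spacing = 1000 / 1548
Spacing = 0.6460 m

0.6460


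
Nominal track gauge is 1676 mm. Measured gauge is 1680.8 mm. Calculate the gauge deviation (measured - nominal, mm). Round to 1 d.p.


Deviation = measured - nominal
Deviation = 1680.8 - 1676
Deviation = 4.8 mm

4.8


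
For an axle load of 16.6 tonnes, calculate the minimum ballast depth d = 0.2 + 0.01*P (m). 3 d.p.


d = 0.2 + 0.01 * 16.6
d = 0.2 + 0.166
d = 0.366 m

0.366


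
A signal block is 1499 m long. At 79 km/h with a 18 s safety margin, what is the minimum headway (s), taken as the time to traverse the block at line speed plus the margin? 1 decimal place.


V = 79 / 3.6 = 21.9444 m/s
Block traversal time = 1499 / 21.9444 = 68.3089 s
Headway = 68.3089 + 18
Headway = 86.3 s

86.3


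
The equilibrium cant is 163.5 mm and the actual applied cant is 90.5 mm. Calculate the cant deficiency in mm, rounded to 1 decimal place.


Cant deficiency = equilibrium cant - actual cant
CD = 163.5 - 90.5
CD = 73.0 mm

73.0


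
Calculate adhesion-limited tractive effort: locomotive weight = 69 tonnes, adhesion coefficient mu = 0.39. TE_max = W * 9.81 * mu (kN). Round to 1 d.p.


TE_max = W * g * mu
TE_max = 69 * 9.81 * 0.39
TE_max = 676.89 * 0.39
TE_max = 264.0 kN

264.0


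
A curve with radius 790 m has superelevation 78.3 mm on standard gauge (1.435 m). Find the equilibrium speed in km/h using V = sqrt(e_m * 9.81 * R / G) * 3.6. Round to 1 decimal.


Convert cant: e = 78.3 mm = 0.0783 m
V_ms = sqrt(0.0783 * 9.81 * 790 / 1.435)
V_ms = sqrt(422.869108) = 20.5638 m/s
V = 20.5638 * 3.6 = 74.0 km/h

74.0


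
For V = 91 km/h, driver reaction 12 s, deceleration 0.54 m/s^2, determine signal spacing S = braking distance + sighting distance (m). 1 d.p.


V = 91 / 3.6 = 25.2778 m/s
Braking distance = 25.2778^2 / (2*0.54) = 591.6352 m
Sighting distance = 25.2778 * 12 = 303.3333 m
S = 591.6352 + 303.3333 = 895.0 m

895.0


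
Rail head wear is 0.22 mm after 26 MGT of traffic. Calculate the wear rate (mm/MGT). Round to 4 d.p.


Wear rate = total wear / cumulative tonnage
Rate = 0.22 / 26
Rate = 0.0085 mm/MGT

0.0085


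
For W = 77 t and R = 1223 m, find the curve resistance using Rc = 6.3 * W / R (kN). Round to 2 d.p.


Rc = 6.3 * W / R
Rc = 6.3 * 77 / 1223
Rc = 485.1 / 1223
Rc = 0.40 kN

0.40


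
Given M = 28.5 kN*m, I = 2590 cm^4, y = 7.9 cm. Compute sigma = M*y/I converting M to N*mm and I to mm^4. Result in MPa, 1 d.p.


Convert units:
M = 28.5 kN*m = 28500000 N*mm
y = 7.9 cm = 79 mm
I = 2590 cm^4 = 25900000 mm^4
sigma = 28500000 * 79 / 25900000
sigma = 86.9 MPa

86.9


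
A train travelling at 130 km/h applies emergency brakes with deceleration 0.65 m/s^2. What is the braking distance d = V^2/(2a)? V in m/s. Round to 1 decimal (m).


Convert speed: V = 130 / 3.6 = 36.1111 m/s
V^2 = 1304.0123
d = 1304.0123 / (2 * 0.65)
d = 1304.0123 / 1.3
d = 1003.1 m

1003.1


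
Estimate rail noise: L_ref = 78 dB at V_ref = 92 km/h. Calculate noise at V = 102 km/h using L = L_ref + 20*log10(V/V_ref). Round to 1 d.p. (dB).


V/V_ref = 102 / 92 = 1.108696
log10(1.108696) = 0.044812
20 * 0.044812 = 0.8962
L = 78 + 0.8962 = 78.9 dB

78.9


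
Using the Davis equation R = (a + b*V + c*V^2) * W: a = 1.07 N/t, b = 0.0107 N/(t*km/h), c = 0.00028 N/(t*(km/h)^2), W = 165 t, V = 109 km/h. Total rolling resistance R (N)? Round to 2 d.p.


b*V = 0.0107 * 109 = 1.1663
c*V^2 = 0.00028 * 11881 = 3.32668
R_per_t = 1.07 + 1.1663 + 3.32668 = 5.56298 N/t
R_total = 5.56298 * 165 = 917.89 N

917.89


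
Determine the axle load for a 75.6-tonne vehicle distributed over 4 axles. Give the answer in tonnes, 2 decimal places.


Load per axle = total weight / number of axles
Load = 75.6 / 4
Load = 18.90 tonnes

18.90


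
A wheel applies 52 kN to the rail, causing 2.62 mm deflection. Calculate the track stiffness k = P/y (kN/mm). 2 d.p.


Track stiffness k = P / y
k = 52 / 2.62
k = 19.85 kN/mm

19.85


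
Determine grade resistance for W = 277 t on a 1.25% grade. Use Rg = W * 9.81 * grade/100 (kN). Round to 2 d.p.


Rg = W * 9.81 * grade / 100
Rg = 277 * 9.81 * 1.25 / 100
Rg = 2717.37 * 0.0125
Rg = 33.97 kN

33.97


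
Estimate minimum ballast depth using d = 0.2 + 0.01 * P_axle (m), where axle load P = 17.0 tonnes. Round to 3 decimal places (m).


d = 0.2 + 0.01 * 17.0
d = 0.2 + 0.17
d = 0.370 m

0.370


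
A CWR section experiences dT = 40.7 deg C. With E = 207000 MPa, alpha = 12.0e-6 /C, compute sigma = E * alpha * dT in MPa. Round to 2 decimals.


sigma = E * alpha * dT
sigma = 207000 * 12.0e-6 * 40.7
sigma = 2.484 * 40.7
sigma = 101.10 MPa

101.10


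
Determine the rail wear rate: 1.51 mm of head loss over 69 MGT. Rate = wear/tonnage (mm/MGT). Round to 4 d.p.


Wear rate = total wear / cumulative tonnage
Rate = 1.51 / 69
Rate = 0.0219 mm/MGT

0.0219


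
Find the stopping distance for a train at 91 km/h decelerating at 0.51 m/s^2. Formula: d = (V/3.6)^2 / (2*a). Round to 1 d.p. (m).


Convert speed: V = 91 / 3.6 = 25.2778 m/s
V^2 = 638.966
d = 638.966 / (2 * 0.51)
d = 638.966 / 1.02
d = 626.4 m

626.4


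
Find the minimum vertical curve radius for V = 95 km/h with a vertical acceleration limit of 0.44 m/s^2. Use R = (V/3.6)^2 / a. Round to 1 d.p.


Convert speed: V = 95 / 3.6 = 26.3889 m/s
V^2 = 696.3735 m^2/s^2
R_v = 696.3735 / 0.44
R_v = 1582.7 m

1582.7


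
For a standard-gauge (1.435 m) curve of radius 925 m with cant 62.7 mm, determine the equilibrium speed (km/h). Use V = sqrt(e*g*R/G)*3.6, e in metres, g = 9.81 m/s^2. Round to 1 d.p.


Convert cant: e = 62.7 mm = 0.0627 m
V_ms = sqrt(0.0627 * 9.81 * 925 / 1.435)
V_ms = sqrt(396.484652) = 19.9119 m/s
V = 19.9119 * 3.6 = 71.7 km/h

71.7


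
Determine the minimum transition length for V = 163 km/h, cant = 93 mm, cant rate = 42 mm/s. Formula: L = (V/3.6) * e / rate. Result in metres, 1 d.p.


Convert speed: V = 163 / 3.6 = 45.2778 m/s
L = 45.2778 * 93 / 42
L = 4210.8333 / 42
L = 100.3 m

100.3


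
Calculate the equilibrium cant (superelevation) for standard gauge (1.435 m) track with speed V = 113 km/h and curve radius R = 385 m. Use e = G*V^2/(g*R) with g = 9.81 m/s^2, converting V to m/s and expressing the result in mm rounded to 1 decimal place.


Convert speed: V = 113 / 3.6 = 31.3889 m/s
Apply formula: e = 1.435 * 31.3889^2 / (9.81 * 385)
e = 1.435 * 985.2623 / 3776.85
e = 0.374347 m = 374.3 mm

374.3


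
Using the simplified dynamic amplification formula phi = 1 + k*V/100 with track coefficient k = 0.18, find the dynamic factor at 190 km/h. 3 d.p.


phi = 1 + k * V / 100
phi = 1 + 0.18 * 190 / 100
phi = 1 + 0.342
phi = 1.342

1.342


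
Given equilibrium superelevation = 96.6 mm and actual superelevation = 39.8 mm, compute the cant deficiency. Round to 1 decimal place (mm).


Cant deficiency = equilibrium cant - actual cant
CD = 96.6 - 39.8
CD = 56.8 mm

56.8


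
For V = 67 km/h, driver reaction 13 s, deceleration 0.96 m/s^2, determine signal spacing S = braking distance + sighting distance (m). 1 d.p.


V = 67 / 3.6 = 18.6111 m/s
Braking distance = 18.6111^2 / (2*0.96) = 180.4028 m
Sighting distance = 18.6111 * 13 = 241.9444 m
S = 180.4028 + 241.9444 = 422.3 m

422.3


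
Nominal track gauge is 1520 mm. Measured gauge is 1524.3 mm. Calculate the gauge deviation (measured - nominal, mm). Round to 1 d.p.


Deviation = measured - nominal
Deviation = 1524.3 - 1520
Deviation = 4.3 mm

4.3


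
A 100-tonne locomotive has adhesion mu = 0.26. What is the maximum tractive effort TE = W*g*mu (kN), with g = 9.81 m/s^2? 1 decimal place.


TE_max = W * g * mu
TE_max = 100 * 9.81 * 0.26
TE_max = 981.0 * 0.26
TE_max = 255.1 kN

255.1


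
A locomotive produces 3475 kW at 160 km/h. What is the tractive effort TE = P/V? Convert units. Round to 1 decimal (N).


Convert: P = 3475 kW = 3475000 W
V = 160 / 3.6 = 44.4444 m/s
TE = 3475000 / 44.4444
TE = 78187.5 N

78187.5


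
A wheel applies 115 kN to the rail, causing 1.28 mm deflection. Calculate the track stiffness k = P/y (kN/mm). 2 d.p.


Track stiffness k = P / y
k = 115 / 1.28
k = 89.84 kN/mm

89.84


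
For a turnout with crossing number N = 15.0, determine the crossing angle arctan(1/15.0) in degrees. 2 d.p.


1/N = 1/15.0 = 0.066667
angle = arctan(0.066667) = 0.066568 rad
angle = 0.066568 * 180/pi = 3.81 degrees

3.81


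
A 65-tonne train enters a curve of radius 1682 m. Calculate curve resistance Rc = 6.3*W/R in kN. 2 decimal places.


Rc = 6.3 * W / R
Rc = 6.3 * 65 / 1682
Rc = 409.5 / 1682
Rc = 0.24 kN

0.24


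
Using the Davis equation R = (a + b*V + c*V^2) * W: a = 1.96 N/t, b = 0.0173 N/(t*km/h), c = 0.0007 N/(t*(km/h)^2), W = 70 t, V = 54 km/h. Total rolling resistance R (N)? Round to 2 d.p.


b*V = 0.0173 * 54 = 0.9342
c*V^2 = 0.0007 * 2916 = 2.0412
R_per_t = 1.96 + 0.9342 + 2.0412 = 4.9354 N/t
R_total = 4.9354 * 70 = 345.48 N

345.48


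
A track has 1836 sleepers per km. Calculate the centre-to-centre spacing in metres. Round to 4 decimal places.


Spacing = 1000 m / number of sleepers
Spacing = 1000 / 1836
Spacing = 0.5447 m

0.5447


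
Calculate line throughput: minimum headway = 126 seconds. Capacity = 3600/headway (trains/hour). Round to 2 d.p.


Capacity = 3600 / headway
Capacity = 3600 / 126
Capacity = 28.57 trains/hour

28.57


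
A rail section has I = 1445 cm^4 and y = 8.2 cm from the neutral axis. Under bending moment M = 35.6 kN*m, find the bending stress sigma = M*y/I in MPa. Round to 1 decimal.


Convert units:
M = 35.6 kN*m = 35600000 N*mm
y = 8.2 cm = 82 mm
I = 1445 cm^4 = 14450000 mm^4
sigma = 35600000 * 82 / 14450000
sigma = 202.0 MPa

202.0


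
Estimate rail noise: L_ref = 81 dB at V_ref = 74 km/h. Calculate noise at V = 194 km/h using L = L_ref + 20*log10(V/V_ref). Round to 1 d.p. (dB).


V/V_ref = 194 / 74 = 2.621622
log10(2.621622) = 0.41857
20 * 0.41857 = 8.3714
L = 81 + 8.3714 = 89.4 dB

89.4


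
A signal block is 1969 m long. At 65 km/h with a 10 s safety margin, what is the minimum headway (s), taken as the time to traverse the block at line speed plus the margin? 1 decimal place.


V = 65 / 3.6 = 18.0556 m/s
Block traversal time = 1969 / 18.0556 = 109.0523 s
Headway = 109.0523 + 10
Headway = 119.1 s

119.1


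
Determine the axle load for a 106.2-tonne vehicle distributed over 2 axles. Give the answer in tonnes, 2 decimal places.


Load per axle = total weight / number of axles
Load = 106.2 / 2
Load = 53.10 tonnes

53.10


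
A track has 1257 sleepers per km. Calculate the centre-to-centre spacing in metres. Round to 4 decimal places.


Spacing = 1000 m / number of sleepers
Spacing = 1000 / 1257
Spacing = 0.7955 m

0.7955


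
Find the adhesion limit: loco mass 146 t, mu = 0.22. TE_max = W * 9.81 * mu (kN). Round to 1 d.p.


TE_max = W * g * mu
TE_max = 146 * 9.81 * 0.22
TE_max = 1432.26 * 0.22
TE_max = 315.1 kN

315.1


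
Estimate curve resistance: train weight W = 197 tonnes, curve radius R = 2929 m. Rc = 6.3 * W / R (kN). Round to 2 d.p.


Rc = 6.3 * W / R
Rc = 6.3 * 197 / 2929
Rc = 1241.1 / 2929
Rc = 0.42 kN

0.42


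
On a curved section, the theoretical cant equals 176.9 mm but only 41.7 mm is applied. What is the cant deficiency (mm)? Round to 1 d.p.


Cant deficiency = equilibrium cant - actual cant
CD = 176.9 - 41.7
CD = 135.2 mm

135.2


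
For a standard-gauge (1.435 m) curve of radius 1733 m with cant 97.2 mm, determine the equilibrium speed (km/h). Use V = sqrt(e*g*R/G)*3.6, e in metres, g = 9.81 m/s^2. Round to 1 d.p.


Convert cant: e = 97.2 mm = 0.0972 m
V_ms = sqrt(0.0972 * 9.81 * 1733 / 1.435)
V_ms = sqrt(1151.547705) = 33.9345 m/s
V = 33.9345 * 3.6 = 122.2 km/h

122.2


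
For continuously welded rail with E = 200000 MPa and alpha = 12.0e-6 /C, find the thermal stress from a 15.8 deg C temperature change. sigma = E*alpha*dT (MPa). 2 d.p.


sigma = E * alpha * dT
sigma = 200000 * 12.0e-6 * 15.8
sigma = 2.4 * 15.8
sigma = 37.92 MPa

37.92


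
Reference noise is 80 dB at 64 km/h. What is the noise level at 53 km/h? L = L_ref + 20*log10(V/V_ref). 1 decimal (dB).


V/V_ref = 53 / 64 = 0.828125
log10(0.828125) = -0.081904
20 * -0.081904 = -1.6381
L = 80 + -1.6381 = 78.4 dB

78.4


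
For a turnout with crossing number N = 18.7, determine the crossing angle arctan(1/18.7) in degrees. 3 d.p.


1/N = 1/18.7 = 0.053476
angle = arctan(0.053476) = 0.053425 rad
angle = 0.053425 * 180/pi = 3.061 degrees

3.061


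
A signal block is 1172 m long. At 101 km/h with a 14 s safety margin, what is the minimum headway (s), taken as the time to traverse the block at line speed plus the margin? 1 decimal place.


V = 101 / 3.6 = 28.0556 m/s
Block traversal time = 1172 / 28.0556 = 41.7743 s
Headway = 41.7743 + 14
Headway = 55.8 s

55.8


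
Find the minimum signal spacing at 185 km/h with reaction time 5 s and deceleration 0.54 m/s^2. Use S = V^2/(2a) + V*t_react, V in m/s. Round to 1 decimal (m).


V = 185 / 3.6 = 51.3889 m/s
Braking distance = 51.3889^2 / (2*0.54) = 2445.2018 m
Sighting distance = 51.3889 * 5 = 256.9444 m
S = 2445.2018 + 256.9444 = 2702.1 m

2702.1


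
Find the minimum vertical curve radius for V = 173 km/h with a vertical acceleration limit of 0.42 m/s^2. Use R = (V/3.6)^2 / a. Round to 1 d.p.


Convert speed: V = 173 / 3.6 = 48.0556 m/s
V^2 = 2309.3364 m^2/s^2
R_v = 2309.3364 / 0.42
R_v = 5498.4 m

5498.4


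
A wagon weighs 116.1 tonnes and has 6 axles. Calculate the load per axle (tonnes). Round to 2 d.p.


Load per axle = total weight / number of axles
Load = 116.1 / 6
Load = 19.35 tonnes

19.35


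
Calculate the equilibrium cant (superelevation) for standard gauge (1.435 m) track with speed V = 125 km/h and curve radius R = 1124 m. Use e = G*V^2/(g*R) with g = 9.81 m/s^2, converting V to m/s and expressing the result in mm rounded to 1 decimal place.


Convert speed: V = 125 / 3.6 = 34.7222 m/s
Apply formula: e = 1.435 * 34.7222^2 / (9.81 * 1124)
e = 1.435 * 1205.6327 / 11026.44
e = 0.156903 m = 156.9 mm

156.9
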